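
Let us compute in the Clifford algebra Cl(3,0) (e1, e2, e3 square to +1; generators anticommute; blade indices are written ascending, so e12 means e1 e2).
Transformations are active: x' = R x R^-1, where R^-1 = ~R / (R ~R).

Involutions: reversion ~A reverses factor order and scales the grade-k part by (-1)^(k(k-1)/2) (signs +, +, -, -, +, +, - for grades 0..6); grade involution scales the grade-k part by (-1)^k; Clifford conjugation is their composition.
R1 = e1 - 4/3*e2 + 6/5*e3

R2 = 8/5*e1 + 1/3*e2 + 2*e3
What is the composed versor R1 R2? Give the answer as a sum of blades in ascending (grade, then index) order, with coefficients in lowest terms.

Distribute over the terms of R1 (each basis-blade product reordered to ascending indices, repeated generators contracted through their squares):
(e1) R2 = 8/5 + 1/3*e12 + 2*e13
(-4/3*e2) R2 = -4/9 + 32/15*e12 - 8/3*e23
(6/5*e3) R2 = 12/5 - 48/25*e13 - 2/5*e23
Summing the partial products and collecting blades:
Answer: 32/9 + 37/15*e12 + 2/25*e13 - 46/15*e23


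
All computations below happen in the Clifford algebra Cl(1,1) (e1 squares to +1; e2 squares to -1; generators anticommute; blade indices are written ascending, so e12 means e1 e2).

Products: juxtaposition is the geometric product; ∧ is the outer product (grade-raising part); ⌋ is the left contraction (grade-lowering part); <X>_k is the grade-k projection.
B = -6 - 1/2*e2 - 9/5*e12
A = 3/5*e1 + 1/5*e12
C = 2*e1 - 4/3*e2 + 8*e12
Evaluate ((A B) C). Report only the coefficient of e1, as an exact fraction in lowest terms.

step 1: -9/25 - 7/2*e1 - 27/25*e2 - 3/2*e12
step 2: -511/25 - 284/25*e1 - 613/25*e2 + 296/75*e12
Answer: -284/25


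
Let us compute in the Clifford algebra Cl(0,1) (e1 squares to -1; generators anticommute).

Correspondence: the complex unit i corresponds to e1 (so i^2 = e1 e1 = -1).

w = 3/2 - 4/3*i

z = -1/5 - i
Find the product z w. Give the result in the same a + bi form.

In blades: z = -1/5 - e1, w = 3/2 - 4/3*e1.
Distribute z over w term by term (generator squares from the signature, products reordered to ascending indices): (-1/5)*w = -3/10 + 4/15*e1; (-e1)*w = -4/3 - 3/2*e1.
Sum: -49/30 - 37/30*e1; translating back through the correspondence:
Answer: -49/30 - 37/30*i


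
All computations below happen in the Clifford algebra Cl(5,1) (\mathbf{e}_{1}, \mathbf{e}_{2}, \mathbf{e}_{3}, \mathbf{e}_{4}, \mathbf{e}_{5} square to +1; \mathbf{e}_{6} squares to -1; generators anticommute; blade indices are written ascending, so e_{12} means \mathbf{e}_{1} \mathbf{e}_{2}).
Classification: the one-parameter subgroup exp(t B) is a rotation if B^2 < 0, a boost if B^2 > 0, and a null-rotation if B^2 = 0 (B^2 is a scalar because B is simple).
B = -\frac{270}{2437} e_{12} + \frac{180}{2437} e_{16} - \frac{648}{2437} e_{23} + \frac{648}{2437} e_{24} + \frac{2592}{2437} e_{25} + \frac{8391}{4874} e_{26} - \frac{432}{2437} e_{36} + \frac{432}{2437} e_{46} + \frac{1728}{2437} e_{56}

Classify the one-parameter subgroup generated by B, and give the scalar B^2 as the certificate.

B^2 term by term: the squares give (-\frac{270}{2437})^2*(e_{12})^2 + (\frac{180}{2437})^2*(e_{16})^2 + (-\frac{648}{2437})^2*(e_{23})^2 + (\frac{648}{2437})^2*(e_{24})^2 + (\frac{2592}{2437})^2*(e_{25})^2 + (\frac{8391}{4874})^2*(e_{26})^2 + (-\frac{432}{2437})^2*(e_{36})^2 + (\frac{432}{2437})^2*(e_{46})^2 + (\frac{1728}{2437})^2*(e_{56})^2 = \frac{72900}{5938969}*(-1) + \frac{32400}{5938969}*(+1) + \frac{419904}{5938969}*(-1) + \frac{419904}{5938969}*(-1) + \frac{6718464}{5938969}*(-1) + \frac{70408881}{23755876}*(+1) + \frac{186624}{5938969}*(+1) + \frac{186624}{5938969}*(+1) + \frac{2985984}{5938969}*(+1) = \frac{9}{4} (each basis 2-blade squares to minus the product of its generators' squares); cross terms between blades sharing an index anticommute and cancel; the commuting (index-disjoint) pairs give grade-4 terms 2*c*c'*(blade product), which cancel blade by blade — e_{1236}: \frac{233280}{5938969} - \frac{233280}{5938969} = 0; e_{1246}: -\frac{233280}{5938969} + \frac{233280}{5938969} = 0; e_{1256}: -\frac{933120}{5938969} + \frac{933120}{5938969} = 0; e_{2346}: -\frac{559872}{5938969} + \frac{559872}{5938969} = 0; e_{2356}: -\frac{2239488}{5938969} + \frac{2239488}{5938969} = 0; e_{2456}: \frac{2239488}{5938969} - \frac{2239488}{5938969} = 0 — confirming B is simple. So B^2 = \frac{9}{4}.
Answer: boost, certificate B^2 = \frac{9}{4}. Check the certificate: B^2 = \frac{9}{4}, and that sign is decisive whatever form B takes.


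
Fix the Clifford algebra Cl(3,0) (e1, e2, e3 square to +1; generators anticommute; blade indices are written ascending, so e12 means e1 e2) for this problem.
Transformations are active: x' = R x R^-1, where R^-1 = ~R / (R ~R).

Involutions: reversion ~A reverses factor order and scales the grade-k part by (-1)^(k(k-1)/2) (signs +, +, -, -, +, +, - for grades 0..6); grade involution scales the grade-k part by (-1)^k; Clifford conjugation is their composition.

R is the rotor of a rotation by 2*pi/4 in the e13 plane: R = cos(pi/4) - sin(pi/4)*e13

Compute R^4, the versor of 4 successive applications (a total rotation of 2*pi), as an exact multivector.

Half-angle bookkeeping: 4 applications in e13 add up to rotor phase 4*pi/4 = pi, so R^4 = cos(pi) - sin(pi)*e13.
cos(pi) = -1 and sin(pi) = 0, so R^4 = -1. The total rotation 2*pi is 1 full turn, so every vector returns to itself, yet the rotor is -1, on the OTHER sheet of the double cover (an odd number of 2*pi turns).
Answer: -1


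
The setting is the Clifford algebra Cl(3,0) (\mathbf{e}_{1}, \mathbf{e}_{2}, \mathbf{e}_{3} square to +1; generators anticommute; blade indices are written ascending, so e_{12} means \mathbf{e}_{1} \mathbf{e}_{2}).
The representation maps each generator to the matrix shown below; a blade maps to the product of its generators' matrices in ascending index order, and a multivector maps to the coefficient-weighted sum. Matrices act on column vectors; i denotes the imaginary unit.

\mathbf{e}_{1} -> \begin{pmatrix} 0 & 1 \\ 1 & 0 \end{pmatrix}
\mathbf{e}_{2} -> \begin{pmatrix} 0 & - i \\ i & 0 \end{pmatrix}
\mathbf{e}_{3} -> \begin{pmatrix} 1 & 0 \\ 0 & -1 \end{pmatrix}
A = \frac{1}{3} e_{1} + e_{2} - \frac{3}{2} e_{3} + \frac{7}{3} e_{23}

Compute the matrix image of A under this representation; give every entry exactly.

Bivector images (products of the table entries): rho(e_{23}) = rho(\mathbf{e}_{2})rho(\mathbf{e}_{3}) = \begin{pmatrix} 0 & i \\ i & 0 \end{pmatrix}.
M = (\frac{1}{3})*rho(e_{1}) + (1)*rho(e_{2}) + (-\frac{3}{2})*rho(e_{3}) + (\frac{7}{3})*rho(e_{23}), summed entrywise:
Answer: \begin{pmatrix} - \frac{3}{2} & \frac{1}{3} + \frac{4 i}{3} \\ \frac{1}{3} + \frac{10 i}{3} & \frac{3}{2} \end{pmatrix}


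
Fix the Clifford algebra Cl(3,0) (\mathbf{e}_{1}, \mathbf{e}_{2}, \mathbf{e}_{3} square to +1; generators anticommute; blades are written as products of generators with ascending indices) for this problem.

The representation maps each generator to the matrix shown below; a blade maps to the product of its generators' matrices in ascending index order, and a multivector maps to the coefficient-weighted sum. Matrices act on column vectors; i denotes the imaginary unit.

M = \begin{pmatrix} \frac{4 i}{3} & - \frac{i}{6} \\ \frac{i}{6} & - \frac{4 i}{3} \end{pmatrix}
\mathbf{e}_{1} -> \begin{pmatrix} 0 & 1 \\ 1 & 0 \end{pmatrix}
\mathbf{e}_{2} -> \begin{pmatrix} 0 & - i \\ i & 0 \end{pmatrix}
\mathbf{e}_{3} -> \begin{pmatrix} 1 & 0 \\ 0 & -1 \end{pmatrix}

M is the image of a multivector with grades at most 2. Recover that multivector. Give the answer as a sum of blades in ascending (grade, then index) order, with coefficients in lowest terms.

Method: 1, rho(e_{1}), rho(e_{2}), rho(e_{3}) form a trace-orthogonal basis of the 2x2 complex matrices (tr(X Y) = 2 if X = Y, else 0), so M = m0*1 + m1*rho(e_{1}) + m2*rho(e_{2}) + m3*rho(e_{3}) with m0 = tr(M)/2 = 0, m1 = tr(M rho(e_{1}))/2 = 0, m2 = tr(M rho(e_{2}))/2 = \frac{1}{6}, m3 = tr(M rho(e_{3}))/2 = \frac{4 i}{3}.
Multiplying table entries, the bivector images are rho(e_{1} e_{2}) = i*rho(e_{3}), rho(e_{1} e_{3}) = -i*rho(e_{2}), rho(e_{2} e_{3}) = i*rho(e_{1}); with real blade coefficients the real parts of m0..m3 are the coefficients of 1, e_{1}, e_{2}, e_{3} and the imaginary parts give the bivectors (e_{2} e_{3}: Im m1, e_{1} e_{3}: -Im m2, e_{1} e_{2}: Im m3).
Answer: \frac{1}{6} e_{2} + \frac{4}{3} e_{1} e_{2}


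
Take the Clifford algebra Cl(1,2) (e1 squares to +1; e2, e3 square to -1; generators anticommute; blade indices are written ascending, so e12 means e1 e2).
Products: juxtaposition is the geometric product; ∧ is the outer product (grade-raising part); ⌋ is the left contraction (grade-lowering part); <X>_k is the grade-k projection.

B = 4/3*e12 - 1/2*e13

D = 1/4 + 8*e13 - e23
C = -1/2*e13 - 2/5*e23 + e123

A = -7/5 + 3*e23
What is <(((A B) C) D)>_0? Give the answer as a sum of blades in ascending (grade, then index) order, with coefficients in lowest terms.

step 1: -11/30*e12 + 47/10*e13
step 2: -47/20 - 47/10*e2 - 11/30*e3 - 47/25*e12 - 11/75*e13 - 11/60*e23
step 3: -2333/1200 - 44/15*e1 - 97/120*e2 - 115/24*e3 + 343/300*e12 - 1243/60*e13 + 20813/1200*e23 + 188/5*e123
step 4: -2333/1200
Answer: -2333/1200


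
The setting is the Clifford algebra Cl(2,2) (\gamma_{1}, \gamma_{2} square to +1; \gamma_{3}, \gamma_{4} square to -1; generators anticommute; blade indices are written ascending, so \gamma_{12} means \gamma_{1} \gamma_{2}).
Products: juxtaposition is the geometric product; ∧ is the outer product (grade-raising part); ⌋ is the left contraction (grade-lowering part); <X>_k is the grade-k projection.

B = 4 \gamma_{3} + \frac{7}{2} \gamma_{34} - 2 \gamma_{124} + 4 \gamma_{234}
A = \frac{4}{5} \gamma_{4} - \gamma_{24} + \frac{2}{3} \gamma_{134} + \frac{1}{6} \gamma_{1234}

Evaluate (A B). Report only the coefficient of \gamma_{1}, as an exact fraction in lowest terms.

step 1: -\gamma_{1} + \frac{97}{15} \gamma_{3} - \frac{33}{20} \gamma_{12} + \frac{8}{3} \gamma_{14} - \frac{161}{30} \gamma_{23} - \frac{16}{5} \gamma_{34} + \frac{2}{3} \gamma_{124} + 4 \gamma_{234}
Answer: -1


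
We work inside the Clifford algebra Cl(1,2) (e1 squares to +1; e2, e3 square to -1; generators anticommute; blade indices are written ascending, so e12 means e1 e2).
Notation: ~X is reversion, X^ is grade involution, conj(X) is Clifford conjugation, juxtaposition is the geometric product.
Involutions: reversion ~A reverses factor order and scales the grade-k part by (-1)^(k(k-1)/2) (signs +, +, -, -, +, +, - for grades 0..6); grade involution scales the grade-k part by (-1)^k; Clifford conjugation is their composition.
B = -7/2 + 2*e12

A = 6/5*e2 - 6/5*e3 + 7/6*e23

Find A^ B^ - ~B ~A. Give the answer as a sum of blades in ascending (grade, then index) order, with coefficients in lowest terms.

first term: -12/5*e1 + 21/5*e2 - 21/5*e3 + 7/3*e13 - 49/12*e23 + 12/5*e123
second term: 12/5*e1 - 21/5*e2 + 21/5*e3 - 7/3*e13 + 49/12*e23 + 12/5*e123
Answer: -24/5*e1 + 42/5*e2 - 42/5*e3 + 14/3*e13 - 49/6*e23


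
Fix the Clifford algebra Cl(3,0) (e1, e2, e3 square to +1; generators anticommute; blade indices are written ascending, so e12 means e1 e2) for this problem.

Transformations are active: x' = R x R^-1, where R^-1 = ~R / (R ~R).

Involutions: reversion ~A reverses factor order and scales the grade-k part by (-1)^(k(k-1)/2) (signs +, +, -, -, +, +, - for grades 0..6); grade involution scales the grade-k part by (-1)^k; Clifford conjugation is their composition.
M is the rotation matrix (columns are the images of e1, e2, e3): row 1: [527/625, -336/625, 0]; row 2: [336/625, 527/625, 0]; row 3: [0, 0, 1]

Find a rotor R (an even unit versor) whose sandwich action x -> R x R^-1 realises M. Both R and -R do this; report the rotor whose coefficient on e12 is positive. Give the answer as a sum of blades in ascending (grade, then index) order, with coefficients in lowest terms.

Method: write R = a + b12*e12 + b13*e13 + b23*e23 with a^2 + b12^2 + b13^2 + b23^2 = 1 (so R^-1 = ~R). Expanding the columns R e_j ~R gives tr M = 4a^2 - 1 and, from the antisymmetric part, M21 - M12 = -4a*b12, M13 - M31 = 4a*b13, M32 - M23 = -4a*b23.
Here tr M = 1679/625, so a^2 = (1 + tr M)/4 = 576/625 and a = ±24/25. Taking a = 24/25: M21 - M12 = 672/625, M13 - M31 = 0, M32 - M23 = 0, giving b12 = -7/25, b13 = 0, b23 = 0, i.e. R = 24/25 - 7/25*e12.
Its e12 coefficient is negative, so report the other preimage -R.
Answer: -24/25 + 7/25*e12. Why the constraint matters: R and -R act identically through the sandwich — M has trace 1679/625 either way — so only the sign condition on e12 picks one of the two preimages.


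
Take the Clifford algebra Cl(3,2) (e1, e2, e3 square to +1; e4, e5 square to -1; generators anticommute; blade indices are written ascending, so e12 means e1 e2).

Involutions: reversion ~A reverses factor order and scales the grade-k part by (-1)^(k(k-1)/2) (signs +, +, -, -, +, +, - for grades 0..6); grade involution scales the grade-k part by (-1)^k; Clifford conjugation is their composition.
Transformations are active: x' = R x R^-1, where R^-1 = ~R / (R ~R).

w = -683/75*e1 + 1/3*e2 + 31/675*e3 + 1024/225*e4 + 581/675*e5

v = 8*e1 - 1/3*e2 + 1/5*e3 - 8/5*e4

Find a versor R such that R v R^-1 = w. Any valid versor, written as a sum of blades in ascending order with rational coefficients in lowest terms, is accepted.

The midline construction: v and w both square to 13858/225, so reflecting in their sum -83/75*e1 + 166/675*e3 + 664/225*e4 + 581/675*e5 exchanges them.
Answer: -83/75*e1 + 166/675*e3 + 664/225*e4 + 581/675*e5


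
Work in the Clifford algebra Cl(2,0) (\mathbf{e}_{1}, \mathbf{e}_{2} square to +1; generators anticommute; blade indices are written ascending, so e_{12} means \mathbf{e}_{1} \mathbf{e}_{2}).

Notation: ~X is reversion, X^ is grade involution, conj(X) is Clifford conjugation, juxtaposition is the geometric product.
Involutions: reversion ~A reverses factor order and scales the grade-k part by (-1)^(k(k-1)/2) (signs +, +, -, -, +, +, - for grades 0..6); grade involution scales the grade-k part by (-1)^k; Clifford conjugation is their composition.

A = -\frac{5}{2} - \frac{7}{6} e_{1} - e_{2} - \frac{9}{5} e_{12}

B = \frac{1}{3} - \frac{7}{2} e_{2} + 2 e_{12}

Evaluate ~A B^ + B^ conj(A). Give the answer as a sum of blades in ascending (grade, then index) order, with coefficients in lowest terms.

first term: -\frac{119}{15} + \frac{356}{45} e_{1} - \frac{137}{12} e_{2} - \frac{509}{60} e_{12}
second term: -\frac{14}{15} - \frac{176}{45} e_{1} - \frac{43}{4} e_{2} - \frac{509}{60} e_{12}
Answer: -\frac{133}{15} + 4 e_{1} - \frac{133}{6} e_{2} - \frac{509}{30} e_{12}


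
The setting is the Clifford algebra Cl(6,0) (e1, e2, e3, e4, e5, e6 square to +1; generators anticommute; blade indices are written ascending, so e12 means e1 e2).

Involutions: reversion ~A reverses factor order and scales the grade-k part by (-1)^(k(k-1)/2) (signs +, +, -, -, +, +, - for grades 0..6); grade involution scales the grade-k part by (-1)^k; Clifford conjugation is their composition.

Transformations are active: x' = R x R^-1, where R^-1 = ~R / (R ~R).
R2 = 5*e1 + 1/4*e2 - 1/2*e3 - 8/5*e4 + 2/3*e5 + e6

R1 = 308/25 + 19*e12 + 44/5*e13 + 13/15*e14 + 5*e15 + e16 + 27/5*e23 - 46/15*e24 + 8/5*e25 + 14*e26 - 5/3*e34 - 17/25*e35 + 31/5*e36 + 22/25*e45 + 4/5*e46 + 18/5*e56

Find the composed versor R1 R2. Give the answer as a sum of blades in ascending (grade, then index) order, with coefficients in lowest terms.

Distribute over the terms of R2 (each basis-blade product reordered to ascending indices, repeated generators contracted through their squares):
R1 (5*e1) = 308/5*e1 - 95*e2 - 44*e3 - 13/3*e4 - 25*e5 - 5*e6 + 27*e123 - 46/3*e124 + 8*e125 + 70*e126 - 25/3*e134 - 17/5*e135 + 31*e136 + 22/5*e145 + 4*e146 + 18*e156
R1 (1/4*e2) = 19/4*e1 + 77/25*e2 - 27/20*e3 + 23/30*e4 - 2/5*e5 - 7/2*e6 - 11/5*e123 - 13/60*e124 - 5/4*e125 - 1/4*e126 - 5/12*e234 - 17/100*e235 + 31/20*e236 + 11/50*e245 + 1/5*e246 + 9/10*e256
R1 (-1/2*e3) = -22/5*e1 - 27/10*e2 - 154/25*e3 - 5/6*e4 - 17/50*e5 + 31/10*e6 - 19/2*e123 + 13/30*e134 + 5/2*e135 + 1/2*e136 - 23/15*e234 + 4/5*e235 + 7*e236 - 11/25*e345 - 2/5*e346 - 9/5*e356
R1 (-8/5*e4) = -104/75*e1 + 368/75*e2 + 8/3*e3 - 2464/125*e4 + 176/125*e5 + 32/25*e6 - 152/5*e124 - 352/25*e134 + 8*e145 + 8/5*e146 - 216/25*e234 + 64/25*e245 + 112/5*e246 - 136/125*e345 + 248/25*e346 - 144/25*e456
R1 (2/3*e5) = 10/3*e1 + 16/15*e2 - 34/75*e3 + 44/75*e4 + 616/75*e5 - 12/5*e6 + 38/3*e125 + 88/15*e135 + 26/45*e145 - 2/3*e156 + 18/5*e235 - 92/45*e245 - 28/3*e256 - 10/9*e345 - 62/15*e356 - 8/15*e456
R1 (e6) = e1 + 14*e2 + 31/5*e3 + 4/5*e4 + 18/5*e5 + 308/25*e6 + 19*e126 + 44/5*e136 + 13/15*e146 + 5*e156 + 27/5*e236 - 46/15*e246 + 8/5*e256 - 5/3*e346 - 17/25*e356 + 22/25*e456
Summing the partial products and collecting blades:
Answer: 19469/300*e1 - 11197/150*e2 - 12929/300*e3 - 8522/375*e4 - 9389/750*e5 + 29/5*e6 + 153/10*e123 - 919/20*e124 + 233/12*e125 + 355/4*e126 - 1099/50*e134 + 149/30*e135 + 403/10*e136 + 584/45*e145 + 97/15*e146 + 67/3*e156 - 1059/100*e234 + 423/100*e235 + 279/20*e236 + 331/450*e245 + 293/15*e246 - 41/6*e256 - 2969/1125*e345 + 589/75*e346 - 496/75*e356 - 406/75*e456


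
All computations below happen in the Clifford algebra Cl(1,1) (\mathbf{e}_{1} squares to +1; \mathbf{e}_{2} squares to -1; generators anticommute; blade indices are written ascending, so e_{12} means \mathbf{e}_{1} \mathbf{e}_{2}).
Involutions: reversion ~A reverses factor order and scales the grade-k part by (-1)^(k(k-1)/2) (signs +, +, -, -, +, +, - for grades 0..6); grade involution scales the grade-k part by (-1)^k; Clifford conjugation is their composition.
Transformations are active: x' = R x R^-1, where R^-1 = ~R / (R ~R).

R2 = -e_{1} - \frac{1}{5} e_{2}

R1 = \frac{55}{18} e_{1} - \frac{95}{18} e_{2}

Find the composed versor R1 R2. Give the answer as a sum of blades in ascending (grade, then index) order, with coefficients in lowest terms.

Distribute over the terms of R1 (each basis-blade product reordered to ascending indices, repeated generators contracted through their squares):
(\frac{55}{18} e_{1}) R2 = -\frac{55}{18} - \frac{11}{18} e_{12}
(-\frac{95}{18} e_{2}) R2 = -\frac{19}{18} - \frac{95}{18} e_{12}
Summing the partial products and collecting blades:
Answer: -\frac{37}{9} - \frac{53}{9} e_{12}


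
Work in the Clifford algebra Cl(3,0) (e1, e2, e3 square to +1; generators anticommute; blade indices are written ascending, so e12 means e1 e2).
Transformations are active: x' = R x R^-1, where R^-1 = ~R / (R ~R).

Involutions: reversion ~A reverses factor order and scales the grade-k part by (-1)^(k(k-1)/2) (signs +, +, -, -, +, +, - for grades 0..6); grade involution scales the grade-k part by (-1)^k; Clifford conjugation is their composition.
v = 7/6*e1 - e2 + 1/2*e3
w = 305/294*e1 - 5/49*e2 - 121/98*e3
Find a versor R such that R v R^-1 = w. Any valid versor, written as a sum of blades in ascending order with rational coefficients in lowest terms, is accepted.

Key observation: q(v) = q(w) = 47/18 (sandwiches preserve the norm), so R = v + w = 108/49*e1 - 54/49*e2 - 36/49*e3 works whenever it is invertible — the component of v along it is kept and (v - w)/2 reverses, sending v to w.
Answer: 108/49*e1 - 54/49*e2 - 36/49*e3


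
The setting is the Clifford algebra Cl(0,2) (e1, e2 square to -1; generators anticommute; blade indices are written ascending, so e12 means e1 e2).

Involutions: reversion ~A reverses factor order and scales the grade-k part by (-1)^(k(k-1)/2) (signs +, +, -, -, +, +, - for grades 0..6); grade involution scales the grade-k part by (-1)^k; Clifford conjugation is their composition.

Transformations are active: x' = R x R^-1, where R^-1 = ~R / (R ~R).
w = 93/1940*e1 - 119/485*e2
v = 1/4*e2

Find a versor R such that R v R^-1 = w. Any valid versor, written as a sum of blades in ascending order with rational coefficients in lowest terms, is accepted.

A norm check does it: q(v) = q(w) = -1/16, hence R = v + w = 93/1940*e1 + 9/1940*e2 realises the map — parallel part kept, (v - w)/2 negated, v carried to w.
Answer: 93/1940*e1 + 9/1940*e2


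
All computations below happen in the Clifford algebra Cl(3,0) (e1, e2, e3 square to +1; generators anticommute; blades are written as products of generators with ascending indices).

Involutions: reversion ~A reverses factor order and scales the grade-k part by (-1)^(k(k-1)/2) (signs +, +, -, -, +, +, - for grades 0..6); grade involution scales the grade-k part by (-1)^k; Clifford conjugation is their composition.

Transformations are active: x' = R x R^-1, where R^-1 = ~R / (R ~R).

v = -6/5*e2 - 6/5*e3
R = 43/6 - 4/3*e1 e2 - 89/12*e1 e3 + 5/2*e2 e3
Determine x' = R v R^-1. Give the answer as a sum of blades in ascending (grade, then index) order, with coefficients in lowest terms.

~R = 43/6 + 4/3*e1 e2 + 89/12*e1 e3 - 5/2*e2 e3, and R ~R = 5491/48, so R^-1 = ~R / (5491/48).
R v = 21/2*e1 - 58/5*e2 - 28/5*e3 - 73/10*e1 e2 e3
Answer: 288/289*e1 - 6/5*e2 + 966/1445*e3


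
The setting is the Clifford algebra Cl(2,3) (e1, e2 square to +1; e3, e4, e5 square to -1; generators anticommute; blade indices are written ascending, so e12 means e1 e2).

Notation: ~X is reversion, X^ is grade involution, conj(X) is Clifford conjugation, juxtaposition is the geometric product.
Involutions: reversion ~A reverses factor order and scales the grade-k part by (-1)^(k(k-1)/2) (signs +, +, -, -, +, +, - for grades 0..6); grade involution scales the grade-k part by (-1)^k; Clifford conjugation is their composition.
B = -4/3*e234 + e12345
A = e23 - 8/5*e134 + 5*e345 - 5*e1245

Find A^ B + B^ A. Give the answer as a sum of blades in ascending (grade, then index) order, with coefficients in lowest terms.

first term: -5*e3 - 4/3*e4 - 43/15*e12 + 76/15*e25 + 20/3*e135 + e145
second term: 5*e3 + 4/3*e4 - 107/15*e12 - 124/15*e25 - 20/3*e135 - e145
Answer: -10*e12 - 16/5*e25


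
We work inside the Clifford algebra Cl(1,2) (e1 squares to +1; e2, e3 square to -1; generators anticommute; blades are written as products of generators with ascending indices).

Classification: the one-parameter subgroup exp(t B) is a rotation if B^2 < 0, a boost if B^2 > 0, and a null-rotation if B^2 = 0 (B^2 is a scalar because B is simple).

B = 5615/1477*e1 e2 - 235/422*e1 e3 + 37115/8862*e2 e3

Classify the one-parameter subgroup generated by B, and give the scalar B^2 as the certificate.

B^2 term by term: the squares give (5615/1477)^2*(e1 e2)^2 + (-235/422)^2*(e1 e3)^2 + (37115/8862)^2*(e2 e3)^2 = 31528225/2181529*(+1) + 55225/178084*(+1) + 1377523225/78535044*(-1) = -25/9 (each basis 2-blade squares to minus the product of its generators' squares); cross terms between blades sharing an index anticommute and cancel. So B^2 = -25/9.
Answer: rotation, certificate B^2 = -25/9. No conjugation can change B^2 = -25/9; the sign gives the class.


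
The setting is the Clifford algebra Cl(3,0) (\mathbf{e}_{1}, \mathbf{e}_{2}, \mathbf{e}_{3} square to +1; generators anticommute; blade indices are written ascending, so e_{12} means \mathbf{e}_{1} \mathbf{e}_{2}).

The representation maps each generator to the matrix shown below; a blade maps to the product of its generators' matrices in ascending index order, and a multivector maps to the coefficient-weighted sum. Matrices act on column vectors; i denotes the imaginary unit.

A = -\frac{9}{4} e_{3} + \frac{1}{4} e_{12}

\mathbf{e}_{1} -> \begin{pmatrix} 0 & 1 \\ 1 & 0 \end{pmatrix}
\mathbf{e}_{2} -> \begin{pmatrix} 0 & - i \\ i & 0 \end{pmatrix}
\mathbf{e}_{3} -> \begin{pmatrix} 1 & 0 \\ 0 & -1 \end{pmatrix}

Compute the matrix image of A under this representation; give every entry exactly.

Bivector images (products of the table entries): rho(e_{12}) = rho(\mathbf{e}_{1})rho(\mathbf{e}_{2}) = \begin{pmatrix} i & 0 \\ 0 & - i \end{pmatrix}.
M = (-\frac{9}{4})*rho(e_{3}) + (\frac{1}{4})*rho(e_{12}), summed entrywise:
Answer: \begin{pmatrix} - \frac{9}{4} + \frac{i}{4} & 0 \\ 0 & \frac{9}{4} - \frac{i}{4} \end{pmatrix}


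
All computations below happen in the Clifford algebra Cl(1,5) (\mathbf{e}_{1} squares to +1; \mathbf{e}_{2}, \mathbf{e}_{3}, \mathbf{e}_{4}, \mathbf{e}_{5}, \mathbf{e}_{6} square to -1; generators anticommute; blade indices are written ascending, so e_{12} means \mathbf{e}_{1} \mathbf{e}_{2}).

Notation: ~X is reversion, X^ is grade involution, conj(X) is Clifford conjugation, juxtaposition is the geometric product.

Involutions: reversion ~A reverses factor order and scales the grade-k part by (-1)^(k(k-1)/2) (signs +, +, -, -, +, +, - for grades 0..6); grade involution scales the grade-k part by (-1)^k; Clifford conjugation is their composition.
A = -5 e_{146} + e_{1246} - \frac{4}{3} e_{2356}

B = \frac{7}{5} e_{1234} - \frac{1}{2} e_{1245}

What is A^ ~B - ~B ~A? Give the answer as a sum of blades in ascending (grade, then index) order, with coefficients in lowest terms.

first term: \frac{7}{5} e_{36} + \frac{1}{2} e_{56} + 7 e_{236} + \frac{5}{2} e_{256} + \frac{2}{3} e_{1346} + \frac{28}{15} e_{1456}
second term: -\frac{7}{5} e_{36} - \frac{1}{2} e_{56} + 7 e_{236} + \frac{5}{2} e_{256} + \frac{2}{3} e_{1346} + \frac{28}{15} e_{1456}
Answer: \frac{14}{5} e_{36} + e_{56}


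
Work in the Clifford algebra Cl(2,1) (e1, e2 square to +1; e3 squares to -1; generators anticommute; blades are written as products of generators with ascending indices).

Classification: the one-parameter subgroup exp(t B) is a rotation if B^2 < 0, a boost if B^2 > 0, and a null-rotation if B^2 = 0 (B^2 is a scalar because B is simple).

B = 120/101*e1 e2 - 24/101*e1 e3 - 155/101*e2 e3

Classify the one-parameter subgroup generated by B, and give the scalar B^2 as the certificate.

B^2 term by term: the squares give (120/101)^2*(e1 e2)^2 + (-24/101)^2*(e1 e3)^2 + (-155/101)^2*(e2 e3)^2 = 14400/10201*(-1) + 576/10201*(+1) + 24025/10201*(+1) = 1 (each basis 2-blade squares to minus the product of its generators' squares); cross terms between blades sharing an index anticommute and cancel. So B^2 = 1.
Answer: boost, certificate B^2 = 1. B^2 = 1 is basis-independent, so its sign is the whole story.


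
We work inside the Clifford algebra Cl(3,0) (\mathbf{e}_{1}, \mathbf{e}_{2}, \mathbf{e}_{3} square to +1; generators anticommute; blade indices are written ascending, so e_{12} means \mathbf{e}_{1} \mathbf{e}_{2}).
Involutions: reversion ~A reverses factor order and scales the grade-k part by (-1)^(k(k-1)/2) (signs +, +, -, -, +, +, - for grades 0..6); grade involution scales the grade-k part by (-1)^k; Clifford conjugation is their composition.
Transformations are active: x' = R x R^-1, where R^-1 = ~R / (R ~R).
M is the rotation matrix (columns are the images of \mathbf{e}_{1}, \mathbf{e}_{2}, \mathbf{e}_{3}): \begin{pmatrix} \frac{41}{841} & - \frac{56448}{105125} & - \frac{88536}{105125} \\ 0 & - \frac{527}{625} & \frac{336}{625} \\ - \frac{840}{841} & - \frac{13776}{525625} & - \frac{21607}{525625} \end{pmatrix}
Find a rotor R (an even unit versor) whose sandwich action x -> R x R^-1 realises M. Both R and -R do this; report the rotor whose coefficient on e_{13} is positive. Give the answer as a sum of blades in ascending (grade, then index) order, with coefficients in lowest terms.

Method: write R = a + b12*e_{12} + b13*e_{13} + b23*e_{23} with a^2 + b12^2 + b13^2 + b23^2 = 1 (so R^-1 = ~R). Expanding the columns R e_j ~R gives tr M = 4a^2 - 1 and, from the antisymmetric part, M21 - M12 = -4a*b12, M13 - M31 = 4a*b13, M32 - M23 = -4a*b23.
Here tr M = -\frac{439189}{525625}, so a^2 = (1 + tr M)/4 = \frac{21609}{525625} and a = ±\frac{147}{725}. Taking a = \frac{147}{725}: M21 - M12 = \frac{56448}{105125}, M13 - M31 = \frac{16464}{105125}, M32 - M23 = -\frac{296352}{525625}, giving b12 = -\frac{96}{145}, b13 = \frac{28}{145}, b23 = \frac{504}{725}, i.e. R = \frac{147}{725} - \frac{96}{145} e_{12} + \frac{28}{145} e_{13} + \frac{504}{725} e_{23}.
Its e_{13} coefficient is already positive.
Answer: \frac{147}{725} - \frac{96}{145} e_{12} + \frac{28}{145} e_{13} + \frac{504}{725} e_{23}. Key observation: the double cover Spin(3) -> SO(3) sends R and -R to the same matrix (trace -\frac{439189}{525625} here), so the stated sign of the e_{13} coefficient is what selects one sheet.


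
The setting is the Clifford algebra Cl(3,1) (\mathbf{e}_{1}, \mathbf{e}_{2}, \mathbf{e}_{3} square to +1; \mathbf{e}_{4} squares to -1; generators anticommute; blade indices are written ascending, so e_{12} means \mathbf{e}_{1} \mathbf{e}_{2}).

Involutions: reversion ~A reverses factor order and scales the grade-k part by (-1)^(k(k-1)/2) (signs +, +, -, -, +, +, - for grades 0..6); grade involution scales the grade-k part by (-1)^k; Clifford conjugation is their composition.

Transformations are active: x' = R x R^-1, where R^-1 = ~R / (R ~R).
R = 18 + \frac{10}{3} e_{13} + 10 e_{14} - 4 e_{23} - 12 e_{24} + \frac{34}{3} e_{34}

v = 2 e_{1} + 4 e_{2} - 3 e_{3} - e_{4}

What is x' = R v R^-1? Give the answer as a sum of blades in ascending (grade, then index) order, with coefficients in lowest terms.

~R = 18 - \frac{10}{3} e_{13} - 10 e_{14} + 4 e_{23} + 12 e_{24} - \frac{34}{3} e_{34}, and R ~R = -\frac{64}{3}, so R^-1 = ~R / (-\frac{64}{3}).
R v = 36 e_{1} + 72 e_{2} - \frac{100}{3} e_{3} + 44 e_{4} - \frac{64}{3} e_{123} - 64 e_{124} + \frac{148}{3} e_{134} + \frac{40}{3} e_{234}
Answer: \frac{161}{3} e_{1} - 58 e_{2} + 28 e_{3} - \frac{251}{3} e_{4}


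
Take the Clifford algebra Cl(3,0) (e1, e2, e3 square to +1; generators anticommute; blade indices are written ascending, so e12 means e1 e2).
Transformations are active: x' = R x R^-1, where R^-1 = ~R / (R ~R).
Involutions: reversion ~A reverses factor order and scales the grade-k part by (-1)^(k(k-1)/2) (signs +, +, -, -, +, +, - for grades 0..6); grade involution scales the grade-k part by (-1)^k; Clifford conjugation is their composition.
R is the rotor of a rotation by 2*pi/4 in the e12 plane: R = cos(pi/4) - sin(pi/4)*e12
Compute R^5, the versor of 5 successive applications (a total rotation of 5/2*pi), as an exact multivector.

Rotor phase runs at HALF the rotation angle; powers of one rotor simply add phase, so after 5 steps in e12 the phase is 5*pi/4 = 5*pi/4 and R^5 = cos(5*pi/4) - sin(5*pi/4)*e12.
cos(5*pi/4) = -sqrt(2)/2 and sin(5*pi/4) = -sqrt(2)/2, so R^5 = -sqrt(2)/2 + sqrt(2)/2*e12. The net rotation is 1/2*pi (after discarding 1 full turn, each of which contributes a factor -1 to the rotor); the rotor keeps the half-angle phase exactly.
Answer: -sqrt(2)/2 + sqrt(2)/2*e12


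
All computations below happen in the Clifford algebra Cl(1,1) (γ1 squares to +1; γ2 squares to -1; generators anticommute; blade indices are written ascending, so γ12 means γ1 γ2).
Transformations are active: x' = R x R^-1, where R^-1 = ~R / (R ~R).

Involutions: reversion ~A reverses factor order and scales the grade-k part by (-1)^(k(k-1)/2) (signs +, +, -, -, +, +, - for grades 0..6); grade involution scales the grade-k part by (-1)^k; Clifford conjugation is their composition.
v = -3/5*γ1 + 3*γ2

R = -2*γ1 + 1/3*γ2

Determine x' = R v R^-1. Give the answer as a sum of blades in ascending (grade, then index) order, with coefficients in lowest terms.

~R = -2*γ1 + 1/3*γ2, and R ~R = 35/9, so R^-1 = ~R / (35/9).
R v = 1/5 - 29/5*γ12
Answer: 69/175*γ1 - 519/175*γ2


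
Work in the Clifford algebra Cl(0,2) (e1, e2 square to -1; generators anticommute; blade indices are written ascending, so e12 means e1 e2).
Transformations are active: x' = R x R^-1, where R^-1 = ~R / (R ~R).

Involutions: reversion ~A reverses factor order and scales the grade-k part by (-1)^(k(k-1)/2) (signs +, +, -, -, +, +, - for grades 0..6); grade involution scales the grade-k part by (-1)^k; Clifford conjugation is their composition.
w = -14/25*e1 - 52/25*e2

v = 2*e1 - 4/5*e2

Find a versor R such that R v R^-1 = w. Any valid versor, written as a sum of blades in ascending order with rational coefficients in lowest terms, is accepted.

The midline construction: v and w both square to -116/25, so reflecting in their sum 36/25*e1 - 72/25*e2 exchanges them.
Answer: 36/25*e1 - 72/25*e2


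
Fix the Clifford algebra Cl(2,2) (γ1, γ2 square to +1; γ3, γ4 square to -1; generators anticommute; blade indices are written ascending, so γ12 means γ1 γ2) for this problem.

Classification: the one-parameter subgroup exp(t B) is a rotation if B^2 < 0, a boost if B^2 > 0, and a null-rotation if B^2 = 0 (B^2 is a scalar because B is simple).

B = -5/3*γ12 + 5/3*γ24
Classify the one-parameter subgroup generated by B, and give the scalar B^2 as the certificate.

B^2 term by term: the squares give (-5/3)^2*(γ12)^2 + (5/3)^2*(γ24)^2 = 25/9*(-1) + 25/9*(+1) = 0 (each basis 2-blade squares to minus the product of its generators' squares); cross terms between blades sharing an index anticommute and cancel. So B^2 = 0.
Answer: null-rotation, certificate B^2 = 0. B^2 = 0 is basis-independent, so its sign is the whole story.


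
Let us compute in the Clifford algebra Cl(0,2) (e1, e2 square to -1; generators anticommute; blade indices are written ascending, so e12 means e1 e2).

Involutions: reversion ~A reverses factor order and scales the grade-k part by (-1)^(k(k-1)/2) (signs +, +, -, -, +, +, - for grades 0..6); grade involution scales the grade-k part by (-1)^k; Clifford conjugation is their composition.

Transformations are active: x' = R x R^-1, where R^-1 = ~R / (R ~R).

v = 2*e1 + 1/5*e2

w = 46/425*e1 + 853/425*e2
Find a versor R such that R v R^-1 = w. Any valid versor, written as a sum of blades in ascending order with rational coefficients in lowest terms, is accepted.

Sketch: the shared square -101/25 makes R = v + w = 896/425*e1 + 938/425*e2 the natural versor; its sandwich fixes that direction, negates (v - w)/2, and sends v to w.
Answer: 896/425*e1 + 938/425*e2


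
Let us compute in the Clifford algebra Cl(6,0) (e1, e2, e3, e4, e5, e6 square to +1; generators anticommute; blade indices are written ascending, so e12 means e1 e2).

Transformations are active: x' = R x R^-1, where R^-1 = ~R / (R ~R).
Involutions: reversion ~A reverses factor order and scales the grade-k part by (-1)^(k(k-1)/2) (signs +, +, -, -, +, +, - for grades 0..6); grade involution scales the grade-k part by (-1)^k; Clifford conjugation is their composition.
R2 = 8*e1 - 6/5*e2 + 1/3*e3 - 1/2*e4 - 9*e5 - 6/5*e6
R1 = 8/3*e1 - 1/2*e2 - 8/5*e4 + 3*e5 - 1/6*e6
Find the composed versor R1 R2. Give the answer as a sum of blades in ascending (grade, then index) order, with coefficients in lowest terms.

Distribute over the terms of R1 (each basis-blade product reordered to ascending indices, repeated generators contracted through their squares):
(8/3*e1) R2 = 64/3 - 16/5*e12 + 8/9*e13 - 4/3*e14 - 24*e15 - 16/5*e16
(-1/2*e2) R2 = 3/5 + 4*e12 - 1/6*e23 + 1/4*e24 + 9/2*e25 + 3/5*e26
(-8/5*e4) R2 = 4/5 + 64/5*e14 - 48/25*e24 + 8/15*e34 + 72/5*e45 + 48/25*e46
(3*e5) R2 = -27 - 24*e15 + 18/5*e25 - e35 + 3/2*e45 - 18/5*e56
(-1/6*e6) R2 = 1/5 + 4/3*e16 - 1/5*e26 + 1/18*e36 - 1/12*e46 - 3/2*e56
Summing the partial products and collecting blades:
Answer: -61/15 + 4/5*e12 + 8/9*e13 + 172/15*e14 - 48*e15 - 28/15*e16 - 1/6*e23 - 167/100*e24 + 81/10*e25 + 2/5*e26 + 8/15*e34 - e35 + 1/18*e36 + 159/10*e45 + 551/300*e46 - 51/10*e56


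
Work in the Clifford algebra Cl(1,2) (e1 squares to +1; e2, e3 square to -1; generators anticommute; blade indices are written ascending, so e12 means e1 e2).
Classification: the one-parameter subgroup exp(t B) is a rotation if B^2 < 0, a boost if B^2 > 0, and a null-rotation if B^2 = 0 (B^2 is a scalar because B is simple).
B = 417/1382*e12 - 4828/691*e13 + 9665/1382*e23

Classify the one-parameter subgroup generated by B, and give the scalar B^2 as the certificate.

B^2 term by term: the squares give (417/1382)^2*(e12)^2 + (-4828/691)^2*(e13)^2 + (9665/1382)^2*(e23)^2 = 173889/1909924*(+1) + 23309584/477481*(+1) + 93412225/1909924*(-1) = 0 (each basis 2-blade squares to minus the product of its generators' squares); cross terms between blades sharing an index anticommute and cancel. So B^2 = 0.
Answer: null-rotation, certificate B^2 = 0. Key observation: B^2 = 0 is a conjugation invariant, so its sign decides the class regardless of the surface form of B.


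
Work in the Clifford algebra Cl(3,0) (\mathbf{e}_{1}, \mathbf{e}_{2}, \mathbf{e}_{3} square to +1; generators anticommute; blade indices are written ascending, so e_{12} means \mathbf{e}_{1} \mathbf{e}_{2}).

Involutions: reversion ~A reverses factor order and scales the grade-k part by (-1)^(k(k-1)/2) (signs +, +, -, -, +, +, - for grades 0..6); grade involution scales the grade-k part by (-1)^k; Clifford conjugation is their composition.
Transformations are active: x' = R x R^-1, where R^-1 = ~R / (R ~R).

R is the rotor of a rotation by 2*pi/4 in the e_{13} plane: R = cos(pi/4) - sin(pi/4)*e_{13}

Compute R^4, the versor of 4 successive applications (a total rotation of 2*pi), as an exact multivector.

Half-angle bookkeeping: 4 applications in e_{13} add up to rotor phase 4*pi/4 = \pi, so R^4 = cos(\pi) - sin(\pi)*e_{13}.
cos(\pi) = -1 and sin(\pi) = 0, so R^4 = -1. The total rotation 2*pi is 1 full turn, so every vector returns to itself, yet the rotor is -1, on the OTHER sheet of the double cover (an odd number of 2*pi turns).
Answer: -1


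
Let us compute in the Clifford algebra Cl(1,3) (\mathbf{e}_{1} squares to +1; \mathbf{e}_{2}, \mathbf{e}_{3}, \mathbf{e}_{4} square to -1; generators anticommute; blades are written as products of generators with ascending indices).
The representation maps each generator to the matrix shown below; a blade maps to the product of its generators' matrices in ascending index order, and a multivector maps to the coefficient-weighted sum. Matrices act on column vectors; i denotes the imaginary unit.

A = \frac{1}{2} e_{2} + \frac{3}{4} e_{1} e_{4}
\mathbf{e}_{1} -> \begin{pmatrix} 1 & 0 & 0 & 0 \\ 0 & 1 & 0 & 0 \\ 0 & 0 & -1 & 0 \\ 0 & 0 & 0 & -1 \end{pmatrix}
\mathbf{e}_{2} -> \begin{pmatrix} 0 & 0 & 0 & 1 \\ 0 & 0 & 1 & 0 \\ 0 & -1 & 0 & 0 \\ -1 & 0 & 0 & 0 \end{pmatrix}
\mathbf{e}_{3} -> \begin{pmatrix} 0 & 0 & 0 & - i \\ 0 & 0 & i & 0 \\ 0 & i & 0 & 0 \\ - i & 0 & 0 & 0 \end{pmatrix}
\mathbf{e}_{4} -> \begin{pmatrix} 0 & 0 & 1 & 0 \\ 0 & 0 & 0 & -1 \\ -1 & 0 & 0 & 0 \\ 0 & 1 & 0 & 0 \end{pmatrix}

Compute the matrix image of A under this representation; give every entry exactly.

Bivector images (products of the table entries): rho(e_{1} e_{4}) = rho(\mathbf{e}_{1})rho(\mathbf{e}_{4}) = \begin{pmatrix} 0 & 0 & 1 & 0 \\ 0 & 0 & 0 & -1 \\ 1 & 0 & 0 & 0 \\ 0 & -1 & 0 & 0 \end{pmatrix}.
M = (\frac{1}{2})*rho(e_{2}) + (\frac{3}{4})*rho(e_{1} e_{4}), summed entrywise:
Answer: \begin{pmatrix} 0 & 0 & \frac{3}{4} & \frac{1}{2} \\ 0 & 0 & \frac{1}{2} & - \frac{3}{4} \\ \frac{3}{4} & - \frac{1}{2} & 0 & 0 \\ - \frac{1}{2} & - \frac{3}{4} & 0 & 0 \end{pmatrix}


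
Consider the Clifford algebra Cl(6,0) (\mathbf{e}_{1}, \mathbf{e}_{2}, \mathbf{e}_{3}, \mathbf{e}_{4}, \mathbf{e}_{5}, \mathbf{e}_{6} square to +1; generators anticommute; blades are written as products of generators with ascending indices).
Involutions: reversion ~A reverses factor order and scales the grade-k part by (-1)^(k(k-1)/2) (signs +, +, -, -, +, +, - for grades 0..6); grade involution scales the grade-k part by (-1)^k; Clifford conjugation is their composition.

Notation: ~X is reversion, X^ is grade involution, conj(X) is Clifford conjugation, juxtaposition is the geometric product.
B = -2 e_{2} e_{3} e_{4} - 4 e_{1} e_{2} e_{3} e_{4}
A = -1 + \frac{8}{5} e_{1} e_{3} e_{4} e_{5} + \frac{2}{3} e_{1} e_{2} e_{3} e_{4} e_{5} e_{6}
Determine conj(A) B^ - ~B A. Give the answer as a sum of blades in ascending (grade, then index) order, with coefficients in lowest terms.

first term: \frac{32}{5} e_{2} e_{5} + \frac{8}{3} e_{5} e_{6} + \frac{16}{5} e_{1} e_{2} e_{5} + \frac{4}{3} e_{1} e_{5} e_{6} - 2 e_{2} e_{3} e_{4} + 4 e_{1} e_{2} e_{3} e_{4}
second term: -\frac{32}{5} e_{2} e_{5} - \frac{8}{3} e_{5} e_{6} + \frac{16}{5} e_{1} e_{2} e_{5} + \frac{4}{3} e_{1} e_{5} e_{6} - 2 e_{2} e_{3} e_{4} + 4 e_{1} e_{2} e_{3} e_{4}
Answer: \frac{64}{5} e_{2} e_{5} + \frac{16}{3} e_{5} e_{6}


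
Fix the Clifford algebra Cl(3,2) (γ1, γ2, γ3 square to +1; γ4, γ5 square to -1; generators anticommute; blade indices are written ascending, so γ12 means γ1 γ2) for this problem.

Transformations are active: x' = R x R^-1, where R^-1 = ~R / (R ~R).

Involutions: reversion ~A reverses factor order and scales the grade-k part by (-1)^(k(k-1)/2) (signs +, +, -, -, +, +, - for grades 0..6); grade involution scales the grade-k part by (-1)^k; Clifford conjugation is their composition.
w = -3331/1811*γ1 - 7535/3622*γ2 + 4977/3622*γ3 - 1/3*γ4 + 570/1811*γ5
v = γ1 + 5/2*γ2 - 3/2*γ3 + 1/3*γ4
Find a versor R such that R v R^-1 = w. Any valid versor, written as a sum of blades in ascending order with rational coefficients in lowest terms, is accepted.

The midline construction: v and w both square to 169/18, so reflecting in their sum -1520/1811*γ1 + 760/1811*γ2 - 228/1811*γ3 + 570/1811*γ5 exchanges them.
Answer: -1520/1811*γ1 + 760/1811*γ2 - 228/1811*γ3 + 570/1811*γ5
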